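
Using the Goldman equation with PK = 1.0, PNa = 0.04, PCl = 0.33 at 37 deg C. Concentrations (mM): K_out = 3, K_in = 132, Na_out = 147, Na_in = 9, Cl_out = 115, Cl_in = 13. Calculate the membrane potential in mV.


Vm = (RT/F)*ln((PK*Ko + PNa*Nao + PCl*Cli)/(PK*Ki + PNa*Nai + PCl*Clo))
Numer = 13.17, Denom = 170.31
Vm = -68.41 mV


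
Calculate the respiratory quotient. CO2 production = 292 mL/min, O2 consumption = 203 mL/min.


RQ = VCO2 / VO2
RQ = 292 / 203
RQ = 1.438


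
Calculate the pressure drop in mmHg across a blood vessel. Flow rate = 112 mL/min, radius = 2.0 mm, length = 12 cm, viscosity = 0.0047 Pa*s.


dP = 8*mu*L*Q / (pi*r^4)
Q = 112 mL/min = 1.86667e-06 m^3/s
dP = 167.559 Pa = 167.559 / 133.322 mmHg = 1.257 mmHg


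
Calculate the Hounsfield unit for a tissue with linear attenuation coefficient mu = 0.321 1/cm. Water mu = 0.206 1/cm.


HU = ((mu_tissue - mu_water) / mu_water) * 1000
HU = ((0.321 - 0.206) / 0.206) * 1000
HU = 558.3


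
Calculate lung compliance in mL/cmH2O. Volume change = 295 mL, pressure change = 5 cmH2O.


C = dV / dP
C = 295 / 5
C = 59 mL/cmH2O


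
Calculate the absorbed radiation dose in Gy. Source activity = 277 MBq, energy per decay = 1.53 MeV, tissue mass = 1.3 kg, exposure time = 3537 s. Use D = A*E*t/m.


A = 277 MBq = 2.7700e+08 Bq
E = 1.53 MeV = 2.45106e-13 J
D = A*E*t/m = 2.7700e+08*2.45106e-13*3537/1.3
D = 0.1847 Gy


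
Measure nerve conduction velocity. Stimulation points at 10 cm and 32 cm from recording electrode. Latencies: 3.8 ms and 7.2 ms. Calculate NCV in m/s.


Distance = (32 - 10) / 100 = 0.22 m
dt = (7.2 - 3.8) / 1000 = 0.0034 s
NCV = dist / dt = 64.71 m/s


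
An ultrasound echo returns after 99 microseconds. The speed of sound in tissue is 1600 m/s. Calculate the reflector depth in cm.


depth = c * t / 2
t = 99 us = 9.9000e-05 s
depth = 1600 * 9.9000e-05 / 2
depth = 0.0792 m = 7.92 cm


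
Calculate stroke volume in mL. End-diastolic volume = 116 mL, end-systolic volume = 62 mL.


SV = EDV - ESV
SV = 116 - 62
SV = 54 mL


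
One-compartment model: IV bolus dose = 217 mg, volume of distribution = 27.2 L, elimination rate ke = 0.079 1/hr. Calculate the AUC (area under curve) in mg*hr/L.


C0 = Dose/Vd = 217/27.2 = 7.97794 mg/L
AUC = C0/ke = 7.97794/0.079
AUC = 101 mg*hr/L


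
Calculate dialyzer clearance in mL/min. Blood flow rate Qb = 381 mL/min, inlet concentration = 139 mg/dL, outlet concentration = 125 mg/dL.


K = Qb * (Cb_in - Cb_out) / Cb_in
K = 381 * (139 - 125) / 139
K = 38.37 mL/min


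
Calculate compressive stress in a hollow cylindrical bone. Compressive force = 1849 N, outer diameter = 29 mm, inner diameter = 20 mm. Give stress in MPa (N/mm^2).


A = pi*(r_o^2 - r_i^2)
r_o = 14.5 mm, r_i = 10 mm
A = 346.361 mm^2
sigma = F/A = 1849 / 346.361
sigma = 5.338 MPa


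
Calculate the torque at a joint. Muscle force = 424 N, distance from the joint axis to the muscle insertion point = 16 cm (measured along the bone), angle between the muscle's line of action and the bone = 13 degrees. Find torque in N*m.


Torque = F * d * sin(theta)   (moment arm = d*sin(theta))
d = 16 cm = 0.16 m
Torque = 424 * 0.16 * sin(13)
Torque = 15.26 N*m


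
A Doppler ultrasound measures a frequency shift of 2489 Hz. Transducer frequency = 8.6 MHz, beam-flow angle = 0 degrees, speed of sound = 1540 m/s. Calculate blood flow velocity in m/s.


v = fd * c / (2 * f0 * cos(theta))
v = 2489 * 1540 / (2 * 8.6000e+06 * cos(0))
v = 0.2229 m/s


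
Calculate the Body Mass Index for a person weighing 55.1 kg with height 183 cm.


BMI = weight / height^2
height = 183 cm = 1.83 m
BMI = 55.1 / 1.83^2
BMI = 16.45 kg/m^2


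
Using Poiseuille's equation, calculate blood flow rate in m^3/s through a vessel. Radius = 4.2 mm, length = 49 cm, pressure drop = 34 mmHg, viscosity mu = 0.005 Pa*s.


Q = pi*r^4*dP / (8*mu*L)
r = 0.0042 m, L = 0.49 m
dP = 34 mmHg = 4532.948 Pa
Q = 2.2608e-04 m^3/s


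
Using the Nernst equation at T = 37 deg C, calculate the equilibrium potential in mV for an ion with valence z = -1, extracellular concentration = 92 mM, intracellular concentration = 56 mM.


E = (RT/(zF)) * ln(C_out/C_in)
T = 37 + 273.15 = 310.15 K
E = (8.314 * 310.15 / (-1 * 96485)) * ln(92/56)
E = -13.27 mV


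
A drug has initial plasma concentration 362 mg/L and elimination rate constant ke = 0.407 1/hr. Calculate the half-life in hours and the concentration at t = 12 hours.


t_half = ln(2) / ke = 0.693147 / 0.407 = 1.703 hr
C(t) = C0 * exp(-ke*t) = 362 * exp(-0.407*12)
C(12) = 2.739 mg/L


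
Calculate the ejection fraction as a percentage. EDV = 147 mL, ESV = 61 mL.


SV = EDV - ESV = 147 - 61 = 86 mL
EF = SV/EDV * 100 = 86/147 * 100
EF = 58.5%


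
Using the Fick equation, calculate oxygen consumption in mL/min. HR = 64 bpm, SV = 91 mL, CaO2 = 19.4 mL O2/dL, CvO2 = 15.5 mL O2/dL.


CO = HR*SV = 64*91/1000 = 5.824 L/min
a-v O2 diff = 19.4 - 15.5 = 3.9 mL/dL
VO2 = CO * (CaO2-CvO2) * 10 dL/L
VO2 = 5.824 * 3.9 * 10
VO2 = 227.1 mL/min


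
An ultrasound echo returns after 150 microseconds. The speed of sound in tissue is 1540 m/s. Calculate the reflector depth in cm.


depth = c * t / 2
t = 150 us = 1.5000e-04 s
depth = 1540 * 1.5000e-04 / 2
depth = 0.1155 m = 11.55 cm


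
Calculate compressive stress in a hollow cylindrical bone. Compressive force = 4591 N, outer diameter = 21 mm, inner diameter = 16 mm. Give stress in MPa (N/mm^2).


A = pi*(r_o^2 - r_i^2)
r_o = 10.5 mm, r_i = 8 mm
A = 145.299 mm^2
sigma = F/A = 4591 / 145.299
sigma = 31.6 MPa


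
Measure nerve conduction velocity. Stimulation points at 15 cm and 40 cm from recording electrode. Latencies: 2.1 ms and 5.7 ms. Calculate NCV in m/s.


Distance = (40 - 15) / 100 = 0.25 m
dt = (5.7 - 2.1) / 1000 = 0.0036 s
NCV = dist / dt = 69.44 m/s


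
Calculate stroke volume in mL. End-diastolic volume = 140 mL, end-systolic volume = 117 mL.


SV = EDV - ESV
SV = 140 - 117
SV = 23 mL


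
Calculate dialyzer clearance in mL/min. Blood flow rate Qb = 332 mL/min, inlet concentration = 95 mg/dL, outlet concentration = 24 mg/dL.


K = Qb * (Cb_in - Cb_out) / Cb_in
K = 332 * (95 - 24) / 95
K = 248.1 mL/min


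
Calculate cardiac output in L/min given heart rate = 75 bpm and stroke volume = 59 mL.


CO = HR * SV
CO = 75 * 59 / 1000
CO = 4.425 L/min


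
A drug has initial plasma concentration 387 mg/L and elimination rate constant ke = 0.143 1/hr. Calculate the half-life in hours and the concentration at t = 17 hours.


t_half = ln(2) / ke = 0.693147 / 0.143 = 4.847 hr
C(t) = C0 * exp(-ke*t) = 387 * exp(-0.143*17)
C(17) = 34.04 mg/L


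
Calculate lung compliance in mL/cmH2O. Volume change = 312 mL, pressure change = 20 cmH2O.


C = dV / dP
C = 312 / 20
C = 15.6 mL/cmH2O


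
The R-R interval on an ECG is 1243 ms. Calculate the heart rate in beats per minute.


HR = 60 / RR_interval(s)
RR = 1243 ms = 1.243 s
HR = 60 / 1.243 = 48.27 bpm


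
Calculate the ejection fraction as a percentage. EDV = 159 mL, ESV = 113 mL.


SV = EDV - ESV = 159 - 113 = 46 mL
EF = SV/EDV * 100 = 46/159 * 100
EF = 28.93%


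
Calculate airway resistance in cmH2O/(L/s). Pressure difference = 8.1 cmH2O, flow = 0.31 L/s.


R = dP / flow
R = 8.1 / 0.31
R = 26.13 cmH2O/(L/s)


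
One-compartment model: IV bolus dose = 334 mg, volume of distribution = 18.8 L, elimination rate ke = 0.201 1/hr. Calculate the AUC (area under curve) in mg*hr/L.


C0 = Dose/Vd = 334/18.8 = 17.766 mg/L
AUC = C0/ke = 17.766/0.201
AUC = 88.39 mg*hr/L


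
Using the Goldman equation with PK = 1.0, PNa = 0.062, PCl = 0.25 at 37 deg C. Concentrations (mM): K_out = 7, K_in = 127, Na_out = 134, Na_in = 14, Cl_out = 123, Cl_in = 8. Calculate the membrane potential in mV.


Vm = (RT/F)*ln((PK*Ko + PNa*Nao + PCl*Cli)/(PK*Ki + PNa*Nai + PCl*Clo))
Numer = 17.308, Denom = 158.618
Vm = -59.21 mV


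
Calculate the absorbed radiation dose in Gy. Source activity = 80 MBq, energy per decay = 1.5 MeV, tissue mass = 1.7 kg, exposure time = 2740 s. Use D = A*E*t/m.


A = 80 MBq = 8.0000e+07 Bq
E = 1.5 MeV = 2.403e-13 J
D = A*E*t/m = 8.0000e+07*2.403e-13*2740/1.7
D = 0.03098 Gy


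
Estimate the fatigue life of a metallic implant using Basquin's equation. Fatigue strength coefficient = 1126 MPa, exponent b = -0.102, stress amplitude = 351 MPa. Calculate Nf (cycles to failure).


sigma_a = sigma_f' * (2Nf)^b
2Nf = (sigma_a/sigma_f')^(1/b)
2Nf = (351/1126)^(1/-0.102)
2Nf = 91844.194
Nf = 4.592e+04


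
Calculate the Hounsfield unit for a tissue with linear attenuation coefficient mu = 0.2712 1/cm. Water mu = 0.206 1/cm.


HU = ((mu_tissue - mu_water) / mu_water) * 1000
HU = ((0.2712 - 0.206) / 0.206) * 1000
HU = 316.5


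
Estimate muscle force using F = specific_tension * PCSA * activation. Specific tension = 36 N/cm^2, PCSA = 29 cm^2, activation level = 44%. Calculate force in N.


F = sigma * PCSA * activation
F = 36 * 29 * 0.44
F = 459.4 N


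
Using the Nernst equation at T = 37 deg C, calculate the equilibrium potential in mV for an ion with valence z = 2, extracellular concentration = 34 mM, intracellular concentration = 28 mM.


E = (RT/(zF)) * ln(C_out/C_in)
T = 37 + 273.15 = 310.15 K
E = (8.314 * 310.15 / (2 * 96485)) * ln(34/28)
E = 2.594 mV


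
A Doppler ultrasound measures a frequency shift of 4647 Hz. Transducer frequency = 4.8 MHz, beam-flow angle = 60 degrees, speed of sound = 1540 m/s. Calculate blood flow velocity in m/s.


v = fd * c / (2 * f0 * cos(theta))
v = 4647 * 1540 / (2 * 4.8000e+06 * cos(60))
v = 1.491 m/s


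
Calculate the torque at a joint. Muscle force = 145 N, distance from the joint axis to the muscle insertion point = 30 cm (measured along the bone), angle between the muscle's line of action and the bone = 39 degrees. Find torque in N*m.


Torque = F * d * sin(theta)   (moment arm = d*sin(theta))
d = 30 cm = 0.3 m
Torque = 145 * 0.3 * sin(39)
Torque = 27.38 N*m


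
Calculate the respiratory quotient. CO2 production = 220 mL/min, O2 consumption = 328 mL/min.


RQ = VCO2 / VO2
RQ = 220 / 328
RQ = 0.6707


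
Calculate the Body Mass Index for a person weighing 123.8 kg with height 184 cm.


BMI = weight / height^2
height = 184 cm = 1.84 m
BMI = 123.8 / 1.84^2
BMI = 36.57 kg/m^2


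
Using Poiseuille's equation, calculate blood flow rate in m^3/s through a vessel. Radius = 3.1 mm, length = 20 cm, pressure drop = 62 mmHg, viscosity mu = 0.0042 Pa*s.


Q = pi*r^4*dP / (8*mu*L)
r = 0.0031 m, L = 0.2 m
dP = 62 mmHg = 8265.964 Pa
Q = 3.5688e-04 m^3/s


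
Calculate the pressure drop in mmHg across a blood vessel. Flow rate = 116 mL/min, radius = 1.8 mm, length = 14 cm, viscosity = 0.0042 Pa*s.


dP = 8*mu*L*Q / (pi*r^4)
Q = 116 mL/min = 1.93333e-06 m^3/s
dP = 275.761 Pa = 275.761 / 133.322 mmHg = 2.068 mmHg


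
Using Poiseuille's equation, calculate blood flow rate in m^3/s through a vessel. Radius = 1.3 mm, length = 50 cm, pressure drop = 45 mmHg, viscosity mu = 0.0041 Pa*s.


Q = pi*r^4*dP / (8*mu*L)
r = 0.0013 m, L = 0.5 m
dP = 45 mmHg = 5999.49 Pa
Q = 3.2824e-06 m^3/s


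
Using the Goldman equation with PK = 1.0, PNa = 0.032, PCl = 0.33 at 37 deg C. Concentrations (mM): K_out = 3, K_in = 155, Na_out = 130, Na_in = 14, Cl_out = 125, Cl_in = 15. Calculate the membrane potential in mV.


Vm = (RT/F)*ln((PK*Ko + PNa*Nao + PCl*Cli)/(PK*Ki + PNa*Nai + PCl*Clo))
Numer = 12.11, Denom = 196.698
Vm = -74.5 mV


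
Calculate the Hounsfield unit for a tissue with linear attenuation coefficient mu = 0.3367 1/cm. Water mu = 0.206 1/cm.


HU = ((mu_tissue - mu_water) / mu_water) * 1000
HU = ((0.3367 - 0.206) / 0.206) * 1000
HU = 634.5


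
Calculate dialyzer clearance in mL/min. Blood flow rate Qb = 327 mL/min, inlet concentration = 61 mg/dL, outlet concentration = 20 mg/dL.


K = Qb * (Cb_in - Cb_out) / Cb_in
K = 327 * (61 - 20) / 61
K = 219.8 mL/min


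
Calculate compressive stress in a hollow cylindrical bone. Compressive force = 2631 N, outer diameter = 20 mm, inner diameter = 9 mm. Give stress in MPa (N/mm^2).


A = pi*(r_o^2 - r_i^2)
r_o = 10 mm, r_i = 4.5 mm
A = 250.542 mm^2
sigma = F/A = 2631 / 250.542
sigma = 10.5 MPa


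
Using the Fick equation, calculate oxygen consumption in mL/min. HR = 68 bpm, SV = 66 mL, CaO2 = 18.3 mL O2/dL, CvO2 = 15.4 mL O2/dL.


CO = HR*SV = 68*66/1000 = 4.488 L/min
a-v O2 diff = 18.3 - 15.4 = 2.9 mL/dL
VO2 = CO * (CaO2-CvO2) * 10 dL/L
VO2 = 4.488 * 2.9 * 10
VO2 = 130.2 mL/min


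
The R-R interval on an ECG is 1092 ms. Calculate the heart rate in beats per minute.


HR = 60 / RR_interval(s)
RR = 1092 ms = 1.092 s
HR = 60 / 1.092 = 54.95 bpm


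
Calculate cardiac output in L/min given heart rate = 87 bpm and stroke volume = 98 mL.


CO = HR * SV
CO = 87 * 98 / 1000
CO = 8.526 L/min


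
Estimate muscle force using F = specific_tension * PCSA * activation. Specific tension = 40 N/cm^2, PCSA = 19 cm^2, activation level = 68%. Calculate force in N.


F = sigma * PCSA * activation
F = 40 * 19 * 0.68
F = 516.8 N


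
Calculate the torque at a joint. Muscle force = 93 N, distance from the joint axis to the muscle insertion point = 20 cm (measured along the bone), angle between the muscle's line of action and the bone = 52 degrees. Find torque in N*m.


Torque = F * d * sin(theta)   (moment arm = d*sin(theta))
d = 20 cm = 0.2 m
Torque = 93 * 0.2 * sin(52)
Torque = 14.66 N*m


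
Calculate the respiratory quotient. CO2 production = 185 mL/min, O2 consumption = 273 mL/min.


RQ = VCO2 / VO2
RQ = 185 / 273
RQ = 0.6777


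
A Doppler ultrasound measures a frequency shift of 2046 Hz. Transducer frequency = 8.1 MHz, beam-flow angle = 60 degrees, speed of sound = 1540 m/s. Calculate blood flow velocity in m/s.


v = fd * c / (2 * f0 * cos(theta))
v = 2046 * 1540 / (2 * 8.1000e+06 * cos(60))
v = 0.389 m/s


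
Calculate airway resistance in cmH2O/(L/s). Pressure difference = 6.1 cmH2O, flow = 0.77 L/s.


R = dP / flow
R = 6.1 / 0.77
R = 7.922 cmH2O/(L/s)


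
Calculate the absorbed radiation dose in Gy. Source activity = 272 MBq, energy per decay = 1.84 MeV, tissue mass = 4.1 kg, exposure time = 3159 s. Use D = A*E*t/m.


A = 272 MBq = 2.7200e+08 Bq
E = 1.84 MeV = 2.94768e-13 J
D = A*E*t/m = 2.7200e+08*2.94768e-13*3159/4.1
D = 0.06178 Gy


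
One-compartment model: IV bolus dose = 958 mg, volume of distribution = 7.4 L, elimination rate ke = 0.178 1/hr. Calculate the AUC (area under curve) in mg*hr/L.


C0 = Dose/Vd = 958/7.4 = 129.459 mg/L
AUC = C0/ke = 129.459/0.178
AUC = 727.3 mg*hr/L


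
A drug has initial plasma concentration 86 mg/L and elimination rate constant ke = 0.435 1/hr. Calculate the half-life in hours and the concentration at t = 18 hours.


t_half = ln(2) / ke = 0.693147 / 0.435 = 1.593 hr
C(t) = C0 * exp(-ke*t) = 86 * exp(-0.435*18)
C(18) = 0.0342 mg/L


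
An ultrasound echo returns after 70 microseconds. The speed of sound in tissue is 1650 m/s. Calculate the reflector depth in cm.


depth = c * t / 2
t = 70 us = 7.0000e-05 s
depth = 1650 * 7.0000e-05 / 2
depth = 0.05775 m = 5.775 cm


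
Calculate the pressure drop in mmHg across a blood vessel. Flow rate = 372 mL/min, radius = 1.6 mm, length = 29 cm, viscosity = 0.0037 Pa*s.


dP = 8*mu*L*Q / (pi*r^4)
Q = 372 mL/min = 6.2e-06 m^3/s
dP = 2584.95 Pa = 2584.95 / 133.322 mmHg = 19.39 mmHg


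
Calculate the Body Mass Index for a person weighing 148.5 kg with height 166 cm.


BMI = weight / height^2
height = 166 cm = 1.66 m
BMI = 148.5 / 1.66^2
BMI = 53.89 kg/m^2


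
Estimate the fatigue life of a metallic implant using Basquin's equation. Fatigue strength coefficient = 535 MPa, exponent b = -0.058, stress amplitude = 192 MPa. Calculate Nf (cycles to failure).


sigma_a = sigma_f' * (2Nf)^b
2Nf = (sigma_a/sigma_f')^(1/b)
2Nf = (192/535)^(1/-0.058)
2Nf = 47132436
Nf = 2.3566e+07


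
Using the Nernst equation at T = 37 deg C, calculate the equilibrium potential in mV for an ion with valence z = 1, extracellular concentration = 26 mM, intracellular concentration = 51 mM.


E = (RT/(zF)) * ln(C_out/C_in)
T = 37 + 273.15 = 310.15 K
E = (8.314 * 310.15 / (1 * 96485)) * ln(26/51)
E = -18.01 mV


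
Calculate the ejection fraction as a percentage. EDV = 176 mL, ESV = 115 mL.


SV = EDV - ESV = 176 - 115 = 61 mL
EF = SV/EDV * 100 = 61/176 * 100
EF = 34.66%


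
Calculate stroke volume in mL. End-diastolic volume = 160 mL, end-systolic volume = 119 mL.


SV = EDV - ESV
SV = 160 - 119
SV = 41 mL


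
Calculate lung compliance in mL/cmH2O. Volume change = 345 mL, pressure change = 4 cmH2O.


C = dV / dP
C = 345 / 4
C = 86.25 mL/cmH2O


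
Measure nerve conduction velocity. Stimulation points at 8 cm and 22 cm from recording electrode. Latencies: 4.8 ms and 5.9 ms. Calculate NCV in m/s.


Distance = (22 - 8) / 100 = 0.14 m
dt = (5.9 - 4.8) / 1000 = 0.0011 s
NCV = dist / dt = 127.3 m/s


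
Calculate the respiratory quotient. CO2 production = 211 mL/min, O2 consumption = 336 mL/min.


RQ = VCO2 / VO2
RQ = 211 / 336
RQ = 0.628


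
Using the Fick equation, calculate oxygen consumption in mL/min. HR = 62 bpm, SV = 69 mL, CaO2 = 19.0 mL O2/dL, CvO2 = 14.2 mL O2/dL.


CO = HR*SV = 62*69/1000 = 4.278 L/min
a-v O2 diff = 19.0 - 14.2 = 4.8 mL/dL
VO2 = CO * (CaO2-CvO2) * 10 dL/L
VO2 = 4.278 * 4.8 * 10
VO2 = 205.3 mL/min


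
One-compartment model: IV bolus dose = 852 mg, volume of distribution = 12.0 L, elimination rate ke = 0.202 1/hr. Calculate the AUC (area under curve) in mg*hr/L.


C0 = Dose/Vd = 852/12.0 = 71 mg/L
AUC = C0/ke = 71/0.202
AUC = 351.5 mg*hr/L


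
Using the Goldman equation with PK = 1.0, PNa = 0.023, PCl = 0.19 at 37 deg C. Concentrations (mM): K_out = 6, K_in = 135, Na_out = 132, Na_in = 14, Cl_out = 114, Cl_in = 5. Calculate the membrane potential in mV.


Vm = (RT/F)*ln((PK*Ko + PNa*Nao + PCl*Cli)/(PK*Ki + PNa*Nai + PCl*Clo))
Numer = 9.986, Denom = 156.982
Vm = -73.63 mV


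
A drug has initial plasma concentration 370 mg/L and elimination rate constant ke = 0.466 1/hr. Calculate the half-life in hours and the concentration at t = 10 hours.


t_half = ln(2) / ke = 0.693147 / 0.466 = 1.487 hr
C(t) = C0 * exp(-ke*t) = 370 * exp(-0.466*10)
C(10) = 3.503 mg/L


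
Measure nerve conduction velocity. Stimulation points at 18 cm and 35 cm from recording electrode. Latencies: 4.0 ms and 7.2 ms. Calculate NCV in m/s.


Distance = (35 - 18) / 100 = 0.17 m
dt = (7.2 - 4.0) / 1000 = 0.0032 s
NCV = dist / dt = 53.12 m/s


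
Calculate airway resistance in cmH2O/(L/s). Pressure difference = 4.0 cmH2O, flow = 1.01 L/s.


R = dP / flow
R = 4.0 / 1.01
R = 3.96 cmH2O/(L/s)


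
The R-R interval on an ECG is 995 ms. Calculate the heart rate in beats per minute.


HR = 60 / RR_interval(s)
RR = 995 ms = 0.995 s
HR = 60 / 0.995 = 60.3 bpm


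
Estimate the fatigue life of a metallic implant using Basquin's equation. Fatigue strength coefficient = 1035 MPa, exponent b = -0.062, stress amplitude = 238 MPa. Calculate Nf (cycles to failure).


sigma_a = sigma_f' * (2Nf)^b
2Nf = (sigma_a/sigma_f')^(1/b)
2Nf = (238/1035)^(1/-0.062)
2Nf = 1.9778063e+10
Nf = 9.8890e+09


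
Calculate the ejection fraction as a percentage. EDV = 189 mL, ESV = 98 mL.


SV = EDV - ESV = 189 - 98 = 91 mL
EF = SV/EDV * 100 = 91/189 * 100
EF = 48.15%


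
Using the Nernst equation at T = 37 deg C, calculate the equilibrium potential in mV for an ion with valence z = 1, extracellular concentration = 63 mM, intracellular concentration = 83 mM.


E = (RT/(zF)) * ln(C_out/C_in)
T = 37 + 273.15 = 310.15 K
E = (8.314 * 310.15 / (1 * 96485)) * ln(63/83)
E = -7.368 mV


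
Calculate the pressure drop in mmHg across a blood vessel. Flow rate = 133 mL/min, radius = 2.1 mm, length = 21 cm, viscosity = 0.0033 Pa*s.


dP = 8*mu*L*Q / (pi*r^4)
Q = 133 mL/min = 2.21667e-06 m^3/s
dP = 201.139 Pa = 201.139 / 133.322 mmHg = 1.509 mmHg


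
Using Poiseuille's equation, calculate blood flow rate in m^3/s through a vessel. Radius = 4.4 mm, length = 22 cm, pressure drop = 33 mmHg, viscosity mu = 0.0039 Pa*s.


Q = pi*r^4*dP / (8*mu*L)
r = 0.0044 m, L = 0.22 m
dP = 33 mmHg = 4399.626 Pa
Q = 7.5474e-04 m^3/s


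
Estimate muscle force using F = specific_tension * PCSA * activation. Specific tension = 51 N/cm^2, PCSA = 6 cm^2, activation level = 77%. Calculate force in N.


F = sigma * PCSA * activation
F = 51 * 6 * 0.77
F = 235.6 N


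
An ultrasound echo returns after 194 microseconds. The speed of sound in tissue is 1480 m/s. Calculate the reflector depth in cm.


depth = c * t / 2
t = 194 us = 1.9400e-04 s
depth = 1480 * 1.9400e-04 / 2
depth = 0.14356 m = 14.356 cm


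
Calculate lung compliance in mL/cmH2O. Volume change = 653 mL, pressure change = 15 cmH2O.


C = dV / dP
C = 653 / 15
C = 43.53 mL/cmH2O


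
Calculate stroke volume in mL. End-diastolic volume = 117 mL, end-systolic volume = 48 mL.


SV = EDV - ESV
SV = 117 - 48
SV = 69 mL


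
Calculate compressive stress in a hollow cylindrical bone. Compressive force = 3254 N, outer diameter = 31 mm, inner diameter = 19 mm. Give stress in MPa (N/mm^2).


A = pi*(r_o^2 - r_i^2)
r_o = 15.5 mm, r_i = 9.5 mm
A = 471.239 mm^2
sigma = F/A = 3254 / 471.239
sigma = 6.905 MPa


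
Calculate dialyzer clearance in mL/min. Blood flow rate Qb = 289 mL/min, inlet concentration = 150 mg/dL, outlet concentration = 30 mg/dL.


K = Qb * (Cb_in - Cb_out) / Cb_in
K = 289 * (150 - 30) / 150
K = 231.2 mL/min


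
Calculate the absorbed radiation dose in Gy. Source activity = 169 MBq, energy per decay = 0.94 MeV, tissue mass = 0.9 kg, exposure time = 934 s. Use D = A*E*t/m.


A = 169 MBq = 1.6900e+08 Bq
E = 0.94 MeV = 1.50588e-13 J
D = A*E*t/m = 1.6900e+08*1.50588e-13*934/0.9
D = 0.02641 Gy


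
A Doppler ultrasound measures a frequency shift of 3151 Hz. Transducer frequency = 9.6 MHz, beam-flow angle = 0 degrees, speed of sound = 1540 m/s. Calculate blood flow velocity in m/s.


v = fd * c / (2 * f0 * cos(theta))
v = 3151 * 1540 / (2 * 9.6000e+06 * cos(0))
v = 0.2527 m/s


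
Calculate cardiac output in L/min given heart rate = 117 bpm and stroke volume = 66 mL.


CO = HR * SV
CO = 117 * 66 / 1000
CO = 7.722 L/min


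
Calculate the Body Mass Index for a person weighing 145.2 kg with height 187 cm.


BMI = weight / height^2
height = 187 cm = 1.87 m
BMI = 145.2 / 1.87^2
BMI = 41.52 kg/m^2


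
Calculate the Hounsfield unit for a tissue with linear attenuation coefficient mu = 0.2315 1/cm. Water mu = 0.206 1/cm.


HU = ((mu_tissue - mu_water) / mu_water) * 1000
HU = ((0.2315 - 0.206) / 0.206) * 1000
HU = 123.8


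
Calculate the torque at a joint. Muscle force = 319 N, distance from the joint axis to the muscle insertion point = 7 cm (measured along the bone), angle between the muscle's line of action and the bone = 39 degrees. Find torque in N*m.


Torque = F * d * sin(theta)   (moment arm = d*sin(theta))
d = 7 cm = 0.07 m
Torque = 319 * 0.07 * sin(39)
Torque = 14.05 N*m


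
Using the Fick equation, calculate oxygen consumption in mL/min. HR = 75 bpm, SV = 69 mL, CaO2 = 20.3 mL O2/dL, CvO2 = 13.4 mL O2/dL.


CO = HR*SV = 75*69/1000 = 5.175 L/min
a-v O2 diff = 20.3 - 13.4 = 6.9 mL/dL
VO2 = CO * (CaO2-CvO2) * 10 dL/L
VO2 = 5.175 * 6.9 * 10
VO2 = 357.1 mL/min


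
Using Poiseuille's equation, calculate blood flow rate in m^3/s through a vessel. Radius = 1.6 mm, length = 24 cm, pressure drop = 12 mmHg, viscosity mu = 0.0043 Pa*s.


Q = pi*r^4*dP / (8*mu*L)
r = 0.0016 m, L = 0.24 m
dP = 12 mmHg = 1599.864 Pa
Q = 3.9897e-06 m^3/s


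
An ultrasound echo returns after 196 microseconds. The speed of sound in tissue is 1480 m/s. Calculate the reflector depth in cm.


depth = c * t / 2
t = 196 us = 1.9600e-04 s
depth = 1480 * 1.9600e-04 / 2
depth = 0.14504 m = 14.504 cm


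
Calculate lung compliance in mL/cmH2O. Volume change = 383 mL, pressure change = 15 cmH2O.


C = dV / dP
C = 383 / 15
C = 25.53 mL/cmH2O


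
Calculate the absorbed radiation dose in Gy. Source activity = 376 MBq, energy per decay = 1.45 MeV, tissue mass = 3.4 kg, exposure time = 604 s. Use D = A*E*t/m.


A = 376 MBq = 3.7600e+08 Bq
E = 1.45 MeV = 2.3229e-13 J
D = A*E*t/m = 3.7600e+08*2.3229e-13*604/3.4
D = 0.01552 Gy


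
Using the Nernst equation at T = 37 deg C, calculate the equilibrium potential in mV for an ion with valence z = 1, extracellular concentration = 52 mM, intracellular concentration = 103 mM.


E = (RT/(zF)) * ln(C_out/C_in)
T = 37 + 273.15 = 310.15 K
E = (8.314 * 310.15 / (1 * 96485)) * ln(52/103)
E = -18.27 mV


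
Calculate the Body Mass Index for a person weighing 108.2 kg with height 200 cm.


BMI = weight / height^2
height = 200 cm = 2 m
BMI = 108.2 / 2^2
BMI = 27.05 kg/m^2


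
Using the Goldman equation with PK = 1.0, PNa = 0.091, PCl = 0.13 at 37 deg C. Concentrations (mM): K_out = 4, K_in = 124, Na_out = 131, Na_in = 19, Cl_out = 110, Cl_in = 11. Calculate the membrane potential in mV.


Vm = (RT/F)*ln((PK*Ko + PNa*Nao + PCl*Cli)/(PK*Ki + PNa*Nai + PCl*Clo))
Numer = 17.351, Denom = 140.029
Vm = -55.81 mV


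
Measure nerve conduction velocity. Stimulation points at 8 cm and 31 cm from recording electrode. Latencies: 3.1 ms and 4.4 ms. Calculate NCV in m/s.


Distance = (31 - 8) / 100 = 0.23 m
dt = (4.4 - 3.1) / 1000 = 0.0013 s
NCV = dist / dt = 176.9 m/s


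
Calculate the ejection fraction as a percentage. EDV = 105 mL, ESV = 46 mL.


SV = EDV - ESV = 105 - 46 = 59 mL
EF = SV/EDV * 100 = 59/105 * 100
EF = 56.19%


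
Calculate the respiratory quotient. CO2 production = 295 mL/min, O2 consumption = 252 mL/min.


RQ = VCO2 / VO2
RQ = 295 / 252
RQ = 1.171


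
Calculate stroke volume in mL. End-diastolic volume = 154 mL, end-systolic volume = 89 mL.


SV = EDV - ESV
SV = 154 - 89
SV = 65 mL


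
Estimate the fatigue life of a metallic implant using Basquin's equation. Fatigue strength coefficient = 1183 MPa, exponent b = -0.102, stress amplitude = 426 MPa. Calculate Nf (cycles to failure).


sigma_a = sigma_f' * (2Nf)^b
2Nf = (sigma_a/sigma_f')^(1/b)
2Nf = (426/1183)^(1/-0.102)
2Nf = 22324.202
Nf = 1.116e+04


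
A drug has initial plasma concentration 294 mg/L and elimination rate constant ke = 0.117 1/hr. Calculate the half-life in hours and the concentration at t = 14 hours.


t_half = ln(2) / ke = 0.693147 / 0.117 = 5.924 hr
C(t) = C0 * exp(-ke*t) = 294 * exp(-0.117*14)
C(14) = 57.14 mg/L


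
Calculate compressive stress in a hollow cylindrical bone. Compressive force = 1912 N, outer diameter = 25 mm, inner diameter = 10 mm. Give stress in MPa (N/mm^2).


A = pi*(r_o^2 - r_i^2)
r_o = 12.5 mm, r_i = 5 mm
A = 412.334 mm^2
sigma = F/A = 1912 / 412.334
sigma = 4.637 MPa


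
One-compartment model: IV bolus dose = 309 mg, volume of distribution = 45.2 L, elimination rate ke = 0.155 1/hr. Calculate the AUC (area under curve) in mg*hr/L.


C0 = Dose/Vd = 309/45.2 = 6.83628 mg/L
AUC = C0/ke = 6.83628/0.155
AUC = 44.11 mg*hr/L


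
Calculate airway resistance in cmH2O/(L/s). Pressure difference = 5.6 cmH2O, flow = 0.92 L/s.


R = dP / flow
R = 5.6 / 0.92
R = 6.087 cmH2O/(L/s)


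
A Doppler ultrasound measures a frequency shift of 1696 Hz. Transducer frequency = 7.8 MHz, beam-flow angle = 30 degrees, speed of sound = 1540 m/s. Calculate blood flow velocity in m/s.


v = fd * c / (2 * f0 * cos(theta))
v = 1696 * 1540 / (2 * 7.8000e+06 * cos(30))
v = 0.1933 m/s


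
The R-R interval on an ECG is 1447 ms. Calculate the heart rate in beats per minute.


HR = 60 / RR_interval(s)
RR = 1447 ms = 1.447 s
HR = 60 / 1.447 = 41.47 bpm


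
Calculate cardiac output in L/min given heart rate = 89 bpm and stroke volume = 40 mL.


CO = HR * SV
CO = 89 * 40 / 1000
CO = 3.56 L/min


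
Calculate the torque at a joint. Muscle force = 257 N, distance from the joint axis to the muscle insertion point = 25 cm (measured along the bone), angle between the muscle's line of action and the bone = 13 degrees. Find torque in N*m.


Torque = F * d * sin(theta)   (moment arm = d*sin(theta))
d = 25 cm = 0.25 m
Torque = 257 * 0.25 * sin(13)
Torque = 14.45 N*m


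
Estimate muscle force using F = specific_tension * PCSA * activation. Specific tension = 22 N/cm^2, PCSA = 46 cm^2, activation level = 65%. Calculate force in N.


F = sigma * PCSA * activation
F = 22 * 46 * 0.65
F = 657.8 N


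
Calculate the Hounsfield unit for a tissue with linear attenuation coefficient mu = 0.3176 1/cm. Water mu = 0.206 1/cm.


HU = ((mu_tissue - mu_water) / mu_water) * 1000
HU = ((0.3176 - 0.206) / 0.206) * 1000
HU = 541.7


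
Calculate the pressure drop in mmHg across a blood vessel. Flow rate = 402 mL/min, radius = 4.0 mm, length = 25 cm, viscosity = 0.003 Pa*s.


dP = 8*mu*L*Q / (pi*r^4)
Q = 402 mL/min = 6.7e-06 m^3/s
dP = 49.9846 Pa = 49.9846 / 133.322 mmHg = 0.3749 mmHg


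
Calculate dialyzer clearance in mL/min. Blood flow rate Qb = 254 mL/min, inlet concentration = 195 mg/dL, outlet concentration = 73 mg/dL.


K = Qb * (Cb_in - Cb_out) / Cb_in
K = 254 * (195 - 73) / 195
K = 158.9 mL/min


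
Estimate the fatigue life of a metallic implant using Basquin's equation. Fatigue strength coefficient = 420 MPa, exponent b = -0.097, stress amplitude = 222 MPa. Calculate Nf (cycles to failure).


sigma_a = sigma_f' * (2Nf)^b
2Nf = (sigma_a/sigma_f')^(1/b)
2Nf = (222/420)^(1/-0.097)
2Nf = 715.48609
Nf = 357.7


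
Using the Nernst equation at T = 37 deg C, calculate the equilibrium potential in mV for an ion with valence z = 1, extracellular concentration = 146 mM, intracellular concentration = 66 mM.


E = (RT/(zF)) * ln(C_out/C_in)
T = 37 + 273.15 = 310.15 K
E = (8.314 * 310.15 / (1 * 96485)) * ln(146/66)
E = 21.22 mV


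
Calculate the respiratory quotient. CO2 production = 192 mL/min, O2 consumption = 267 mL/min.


RQ = VCO2 / VO2
RQ = 192 / 267
RQ = 0.7191


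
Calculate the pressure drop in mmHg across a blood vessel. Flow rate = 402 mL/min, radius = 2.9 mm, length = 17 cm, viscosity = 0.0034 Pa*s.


dP = 8*mu*L*Q / (pi*r^4)
Q = 402 mL/min = 6.7e-06 m^3/s
dP = 139.428 Pa = 139.428 / 133.322 mmHg = 1.046 mmHg


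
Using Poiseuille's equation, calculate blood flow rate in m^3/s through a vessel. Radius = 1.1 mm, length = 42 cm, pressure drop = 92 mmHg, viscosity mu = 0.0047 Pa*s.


Q = pi*r^4*dP / (8*mu*L)
r = 0.0011 m, L = 0.42 m
dP = 92 mmHg = 12265.624 Pa
Q = 3.5725e-06 m^3/s


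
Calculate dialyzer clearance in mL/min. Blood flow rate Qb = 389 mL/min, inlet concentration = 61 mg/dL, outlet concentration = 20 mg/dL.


K = Qb * (Cb_in - Cb_out) / Cb_in
K = 389 * (61 - 20) / 61
K = 261.5 mL/min


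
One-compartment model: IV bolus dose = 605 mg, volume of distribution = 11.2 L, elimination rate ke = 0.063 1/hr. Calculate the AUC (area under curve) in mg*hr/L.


C0 = Dose/Vd = 605/11.2 = 54.0179 mg/L
AUC = C0/ke = 54.0179/0.063
AUC = 857.4 mg*hr/L


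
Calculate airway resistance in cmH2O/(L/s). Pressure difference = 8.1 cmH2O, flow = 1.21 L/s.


R = dP / flow
R = 8.1 / 1.21
R = 6.694 cmH2O/(L/s)


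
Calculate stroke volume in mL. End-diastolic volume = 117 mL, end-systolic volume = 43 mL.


SV = EDV - ESV
SV = 117 - 43
SV = 74 mL


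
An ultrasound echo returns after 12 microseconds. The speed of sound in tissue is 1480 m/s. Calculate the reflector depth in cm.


depth = c * t / 2
t = 12 us = 1.2000e-05 s
depth = 1480 * 1.2000e-05 / 2
depth = 0.00888 m = 0.888 cm


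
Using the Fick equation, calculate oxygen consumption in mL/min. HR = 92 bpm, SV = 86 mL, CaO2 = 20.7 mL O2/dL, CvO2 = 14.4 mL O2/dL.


CO = HR*SV = 92*86/1000 = 7.912 L/min
a-v O2 diff = 20.7 - 14.4 = 6.3 mL/dL
VO2 = CO * (CaO2-CvO2) * 10 dL/L
VO2 = 7.912 * 6.3 * 10
VO2 = 498.5 mL/min


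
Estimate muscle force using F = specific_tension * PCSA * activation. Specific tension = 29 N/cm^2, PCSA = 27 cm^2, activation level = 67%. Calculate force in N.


F = sigma * PCSA * activation
F = 29 * 27 * 0.67
F = 524.6 N


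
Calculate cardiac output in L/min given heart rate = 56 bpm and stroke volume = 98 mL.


CO = HR * SV
CO = 56 * 98 / 1000
CO = 5.488 L/min


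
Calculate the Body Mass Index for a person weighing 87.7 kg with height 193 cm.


BMI = weight / height^2
height = 193 cm = 1.93 m
BMI = 87.7 / 1.93^2
BMI = 23.54 kg/m^2


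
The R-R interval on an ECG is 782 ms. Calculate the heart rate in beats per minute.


HR = 60 / RR_interval(s)
RR = 782 ms = 0.782 s
HR = 60 / 0.782 = 76.73 bpm


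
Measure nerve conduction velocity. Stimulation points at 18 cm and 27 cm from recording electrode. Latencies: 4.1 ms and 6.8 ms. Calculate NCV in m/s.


Distance = (27 - 18) / 100 = 0.09 m
dt = (6.8 - 4.1) / 1000 = 0.0027 s
NCV = dist / dt = 33.33 m/s


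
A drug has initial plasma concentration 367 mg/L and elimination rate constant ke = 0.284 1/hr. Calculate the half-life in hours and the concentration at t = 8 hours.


t_half = ln(2) / ke = 0.693147 / 0.284 = 2.441 hr
C(t) = C0 * exp(-ke*t) = 367 * exp(-0.284*8)
C(8) = 37.84 mg/L


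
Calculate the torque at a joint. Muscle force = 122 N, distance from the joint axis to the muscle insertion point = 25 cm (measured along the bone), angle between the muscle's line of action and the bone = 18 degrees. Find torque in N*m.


Torque = F * d * sin(theta)   (moment arm = d*sin(theta))
d = 25 cm = 0.25 m
Torque = 122 * 0.25 * sin(18)
Torque = 9.425 N*m


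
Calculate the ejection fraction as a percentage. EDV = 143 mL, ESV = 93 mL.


SV = EDV - ESV = 143 - 93 = 50 mL
EF = SV/EDV * 100 = 50/143 * 100
EF = 34.97%


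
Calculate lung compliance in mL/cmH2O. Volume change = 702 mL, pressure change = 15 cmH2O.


C = dV / dP
C = 702 / 15
C = 46.8 mL/cmH2O


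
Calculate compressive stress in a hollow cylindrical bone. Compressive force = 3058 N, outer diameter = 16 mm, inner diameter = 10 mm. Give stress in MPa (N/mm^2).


A = pi*(r_o^2 - r_i^2)
r_o = 8 mm, r_i = 5 mm
A = 122.522 mm^2
sigma = F/A = 3058 / 122.522
sigma = 24.96 MPa


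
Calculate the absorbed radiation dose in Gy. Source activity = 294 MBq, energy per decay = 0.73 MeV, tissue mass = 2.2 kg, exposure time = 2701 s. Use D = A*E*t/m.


A = 294 MBq = 2.9400e+08 Bq
E = 0.73 MeV = 1.16946e-13 J
D = A*E*t/m = 2.9400e+08*1.16946e-13*2701/2.2
D = 0.04221 Gy


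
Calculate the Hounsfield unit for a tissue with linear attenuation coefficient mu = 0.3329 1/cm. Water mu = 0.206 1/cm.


HU = ((mu_tissue - mu_water) / mu_water) * 1000
HU = ((0.3329 - 0.206) / 0.206) * 1000
HU = 616


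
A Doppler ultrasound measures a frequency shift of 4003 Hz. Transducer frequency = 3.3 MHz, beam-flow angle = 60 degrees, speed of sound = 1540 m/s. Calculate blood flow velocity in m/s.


v = fd * c / (2 * f0 * cos(theta))
v = 4003 * 1540 / (2 * 3.3000e+06 * cos(60))
v = 1.868 m/s


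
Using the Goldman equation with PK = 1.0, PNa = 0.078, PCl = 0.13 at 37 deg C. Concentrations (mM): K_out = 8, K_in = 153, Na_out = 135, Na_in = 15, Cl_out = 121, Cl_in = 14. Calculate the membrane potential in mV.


Vm = (RT/F)*ln((PK*Ko + PNa*Nao + PCl*Cli)/(PK*Ki + PNa*Nai + PCl*Clo))
Numer = 20.35, Denom = 169.9
Vm = -56.71 mV


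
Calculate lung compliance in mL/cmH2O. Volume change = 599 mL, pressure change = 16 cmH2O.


C = dV / dP
C = 599 / 16
C = 37.44 mL/cmH2O


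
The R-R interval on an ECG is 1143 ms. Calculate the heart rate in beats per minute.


HR = 60 / RR_interval(s)
RR = 1143 ms = 1.143 s
HR = 60 / 1.143 = 52.49 bpm


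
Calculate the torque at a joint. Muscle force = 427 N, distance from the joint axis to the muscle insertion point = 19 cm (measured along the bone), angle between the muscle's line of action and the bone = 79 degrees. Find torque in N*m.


Torque = F * d * sin(theta)   (moment arm = d*sin(theta))
d = 19 cm = 0.19 m
Torque = 427 * 0.19 * sin(79)
Torque = 79.64 N*m


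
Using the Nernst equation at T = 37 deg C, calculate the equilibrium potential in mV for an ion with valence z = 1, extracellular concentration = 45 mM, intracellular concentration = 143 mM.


E = (RT/(zF)) * ln(C_out/C_in)
T = 37 + 273.15 = 310.15 K
E = (8.314 * 310.15 / (1 * 96485)) * ln(45/143)
E = -30.9 mV


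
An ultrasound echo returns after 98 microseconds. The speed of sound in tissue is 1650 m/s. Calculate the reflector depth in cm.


depth = c * t / 2
t = 98 us = 9.8000e-05 s
depth = 1650 * 9.8000e-05 / 2
depth = 0.08085 m = 8.085 cm


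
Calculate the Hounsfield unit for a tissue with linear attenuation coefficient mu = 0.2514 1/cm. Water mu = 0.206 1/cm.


HU = ((mu_tissue - mu_water) / mu_water) * 1000
HU = ((0.2514 - 0.206) / 0.206) * 1000
HU = 220.4


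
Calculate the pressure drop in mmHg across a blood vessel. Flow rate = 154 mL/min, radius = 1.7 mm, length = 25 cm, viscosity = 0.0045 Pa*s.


dP = 8*mu*L*Q / (pi*r^4)
Q = 154 mL/min = 2.56667e-06 m^3/s
dP = 880.374 Pa = 880.374 / 133.322 mmHg = 6.603 mmHg


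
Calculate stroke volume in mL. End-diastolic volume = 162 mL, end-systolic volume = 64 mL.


SV = EDV - ESV
SV = 162 - 64
SV = 98 mL


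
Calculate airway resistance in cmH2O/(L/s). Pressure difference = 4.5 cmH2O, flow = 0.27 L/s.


R = dP / flow
R = 4.5 / 0.27
R = 16.67 cmH2O/(L/s)


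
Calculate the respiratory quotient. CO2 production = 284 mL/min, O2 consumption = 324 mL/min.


RQ = VCO2 / VO2
RQ = 284 / 324
RQ = 0.8765


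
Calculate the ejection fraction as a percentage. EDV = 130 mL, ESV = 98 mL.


SV = EDV - ESV = 130 - 98 = 32 mL
EF = SV/EDV * 100 = 32/130 * 100
EF = 24.62%


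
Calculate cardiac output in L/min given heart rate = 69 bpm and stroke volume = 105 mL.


CO = HR * SV
CO = 69 * 105 / 1000
CO = 7.245 L/min


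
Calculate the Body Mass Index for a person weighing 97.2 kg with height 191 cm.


BMI = weight / height^2
height = 191 cm = 1.91 m
BMI = 97.2 / 1.91^2
BMI = 26.64 kg/m^2


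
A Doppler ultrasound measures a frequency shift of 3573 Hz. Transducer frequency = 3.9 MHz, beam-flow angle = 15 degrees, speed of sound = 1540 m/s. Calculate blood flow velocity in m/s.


v = fd * c / (2 * f0 * cos(theta))
v = 3573 * 1540 / (2 * 3.9000e+06 * cos(15))
v = 0.7303 m/s


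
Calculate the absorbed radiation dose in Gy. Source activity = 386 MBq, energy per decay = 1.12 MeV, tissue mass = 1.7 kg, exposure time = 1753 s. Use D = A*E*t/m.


A = 386 MBq = 3.8600e+08 Bq
E = 1.12 MeV = 1.79424e-13 J
D = A*E*t/m = 3.8600e+08*1.79424e-13*1753/1.7
D = 0.07142 Gy


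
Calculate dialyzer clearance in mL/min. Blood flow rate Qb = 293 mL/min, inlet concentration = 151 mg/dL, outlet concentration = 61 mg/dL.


K = Qb * (Cb_in - Cb_out) / Cb_in
K = 293 * (151 - 61) / 151
K = 174.6 mL/min


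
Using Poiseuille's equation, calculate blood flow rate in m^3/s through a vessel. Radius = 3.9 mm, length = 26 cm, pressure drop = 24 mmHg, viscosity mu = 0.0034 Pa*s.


Q = pi*r^4*dP / (8*mu*L)
r = 0.0039 m, L = 0.26 m
dP = 24 mmHg = 3199.728 Pa
Q = 3.2884e-04 m^3/s


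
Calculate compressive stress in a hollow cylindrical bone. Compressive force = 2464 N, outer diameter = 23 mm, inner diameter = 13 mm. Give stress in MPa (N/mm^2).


A = pi*(r_o^2 - r_i^2)
r_o = 11.5 mm, r_i = 6.5 mm
A = 282.743 mm^2
sigma = F/A = 2464 / 282.743
sigma = 8.715 MPa


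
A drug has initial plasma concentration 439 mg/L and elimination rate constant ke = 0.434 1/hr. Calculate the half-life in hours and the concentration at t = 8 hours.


t_half = ln(2) / ke = 0.693147 / 0.434 = 1.597 hr
C(t) = C0 * exp(-ke*t) = 439 * exp(-0.434*8)
C(8) = 13.63 mg/L


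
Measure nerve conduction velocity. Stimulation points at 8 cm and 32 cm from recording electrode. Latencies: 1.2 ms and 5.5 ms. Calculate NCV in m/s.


Distance = (32 - 8) / 100 = 0.24 m
dt = (5.5 - 1.2) / 1000 = 0.0043 s
NCV = dist / dt = 55.81 m/s
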